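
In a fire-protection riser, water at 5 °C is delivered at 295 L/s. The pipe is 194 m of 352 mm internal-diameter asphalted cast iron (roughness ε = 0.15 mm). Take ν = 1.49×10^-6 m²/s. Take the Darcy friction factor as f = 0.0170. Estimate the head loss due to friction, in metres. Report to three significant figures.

h_f ≈ 4.39 m

V = 4Q/(πD²) = 4·0.295/(π·0.352²) = 3.031 m/s
h_f = f(L/D)V²/(2g) = 0.01700·(194/0.352)·3.031²/(2·9.81) = 4.388 m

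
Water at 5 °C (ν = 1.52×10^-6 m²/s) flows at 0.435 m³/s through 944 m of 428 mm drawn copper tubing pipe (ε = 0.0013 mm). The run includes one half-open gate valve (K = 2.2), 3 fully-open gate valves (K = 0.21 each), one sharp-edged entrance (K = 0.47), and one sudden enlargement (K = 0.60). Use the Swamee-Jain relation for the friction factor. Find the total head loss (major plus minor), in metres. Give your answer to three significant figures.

H_L ≈ 14.1 m

V = 4Q/(πD²) = 3.024 m/s; V²/2g = 0.4659 m
Re = 8.51×10^5, ε/D = 3.04×10^-6 → f = 0.01200 (Swamee-Jain)
Major: h_f = f(L/D)·V²/2g = 0.01200·2206·0.4659 = 12.33 m
Minor: ΣK = 3.90; h_m = ΣK·V²/2g = 1.817 m
Total H_L = 12.33 + 1.817 = 14.15 m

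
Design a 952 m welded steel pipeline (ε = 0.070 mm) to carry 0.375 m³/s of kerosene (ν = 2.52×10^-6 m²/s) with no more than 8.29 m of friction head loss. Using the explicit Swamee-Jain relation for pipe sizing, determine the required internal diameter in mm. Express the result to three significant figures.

D ≈ 465 mm

Swamee-Jain (Type III): D = 0.66·[ε^1.25·(LQ²/(gh_f))^4.75 + ν·Q^9.4·(L/(gh_f))^5.2]^0.04
LQ²/(gh_f) = 1.646; L/(gh_f) = 11.71
Term 1 = ε^1.25·(…)^4.75 = 6.83×10^-5; Term 2 = ν·Q^9.4·(…)^5.2 = 8.98×10^-5
D = 0.66·(6.83×10^-5 + 8.98×10^-5)^0.04 = 0.4650 m = 465 mm
Check: V = 2.21 m/s, Re = 4.07×10^5, f = 0.01534, h_f = 7.80 m ≈ 8.29 m ✓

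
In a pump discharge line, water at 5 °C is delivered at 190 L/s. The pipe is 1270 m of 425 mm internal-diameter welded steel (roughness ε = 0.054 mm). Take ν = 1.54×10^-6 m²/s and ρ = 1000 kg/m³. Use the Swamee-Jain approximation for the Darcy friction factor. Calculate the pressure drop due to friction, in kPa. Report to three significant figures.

Δp ≈ 41.0 kPa

V = 4Q/(πD²) = 4·0.190/(π·0.425²) = 1.339 m/s
Re = VD/ν = 1.339·0.425/1.54×10^-6 = 3.70×10^5 → turbulent
ε/D = 0.054/425 = 1.27×10^-4
Swamee-Jain: f = 0.01528
h_f = f(L/D)V²/(2g) = 0.01528·(1270/0.425)·1.339²/(2·9.81) = 4.176 m
Δp = ρg·h_f = 1000·9.81·4.176 = 40.97 kPa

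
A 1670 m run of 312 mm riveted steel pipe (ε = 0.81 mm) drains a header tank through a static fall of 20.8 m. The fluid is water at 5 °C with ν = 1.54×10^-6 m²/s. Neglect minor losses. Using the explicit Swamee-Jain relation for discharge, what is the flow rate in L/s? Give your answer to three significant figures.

Swamee-Jain (Type II): Q = -0.965·√(gD⁵h_f/L)·ln[ε/(3.7D) + √(3.17ν²L/(gD³h_f))]
√(gD⁵h_f/L) = √(9.81·0.312⁵·20.8/1670) = 0.01901
ε/(3.7D) = 7.02×10^-4; √(3.17ν²L/(gD³h_f)) = 4.50×10^-5
Q = -0.965·0.01901·ln(7.467×10^-4) = 0.1321 m³/s
Check: V = 1.73 m/s, Re = 3.50×10^5, f = 0.02570, h_f = 20.9 m ≈ 20.8 m ✓

Q ≈ 132 L/s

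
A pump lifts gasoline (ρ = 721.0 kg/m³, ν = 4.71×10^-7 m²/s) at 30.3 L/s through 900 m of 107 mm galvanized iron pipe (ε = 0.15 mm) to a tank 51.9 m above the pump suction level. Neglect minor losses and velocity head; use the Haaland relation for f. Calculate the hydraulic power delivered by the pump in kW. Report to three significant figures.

V = 4Q/(πD²) = 3.370 m/s; Re = 7.66×10^5; ε/D = 0.00140; f = 0.02167
h_f = f(L/D)V²/2g = 105.5 m
Total head H = z + h_f = 51.9 + 105.5 = 157.4 m
P_hyd = ρgQH = 721.0·9.81·0.0303·157.4 = 33.73 kW

P_hyd ≈ 33.7 kW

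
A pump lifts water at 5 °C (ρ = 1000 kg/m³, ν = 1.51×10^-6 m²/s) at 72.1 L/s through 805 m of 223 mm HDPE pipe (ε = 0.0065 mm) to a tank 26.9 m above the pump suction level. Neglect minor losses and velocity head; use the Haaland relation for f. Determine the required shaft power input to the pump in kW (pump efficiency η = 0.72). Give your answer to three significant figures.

P_shaft ≈ 35.6 kW

V = 4Q/(πD²) = 1.846 m/s; Re = 2.73×10^5; ε/D = 2.91×10^-5; f = 0.01484
h_f = f(L/D)V²/2g = 9.302 m
Total head H = z + h_f = 26.9 + 9.302 = 36.20 m
P_hyd = ρgQH = 1000·9.81·0.0721·36.20 = 25.61 kW
P_shaft = P_hyd/η = 25.61/0.72 = 35.56 kW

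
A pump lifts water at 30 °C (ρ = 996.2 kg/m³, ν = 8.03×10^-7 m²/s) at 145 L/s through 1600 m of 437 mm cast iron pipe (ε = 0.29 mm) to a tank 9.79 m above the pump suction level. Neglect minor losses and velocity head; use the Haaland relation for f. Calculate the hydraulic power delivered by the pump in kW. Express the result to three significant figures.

V = 4Q/(πD²) = 0.9668 m/s; Re = 5.26×10^5; ε/D = 6.64×10^-4; f = 0.01851
h_f = f(L/D)V²/2g = 3.229 m
Total head H = z + h_f = 9.79 + 3.229 = 13.02 m
P_hyd = ρgQH = 996.2·9.81·0.145·13.02 = 18.45 kW

P_hyd ≈ 18.4 kW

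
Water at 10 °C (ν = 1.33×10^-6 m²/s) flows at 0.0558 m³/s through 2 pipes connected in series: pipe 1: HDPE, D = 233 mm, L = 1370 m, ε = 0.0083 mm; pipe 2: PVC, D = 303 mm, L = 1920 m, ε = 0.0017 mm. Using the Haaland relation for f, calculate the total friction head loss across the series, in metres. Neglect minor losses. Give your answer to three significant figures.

Pipe 1: V = 1.309 m/s, Re = 2.29×10^5, ε/D = 3.56×10^-5, f = 0.01535, h_1 = f(L/D)V²/2g = 7.878 m
Pipe 2: V = 0.7739 m/s, Re = 1.76×10^5, ε/D = 5.61×10^-6, f = 0.01592, h_2 = f(L/D)V²/2g = 3.078 m
Series → Q common, losses add: H = Σh = 10.96 m

H ≈ 11.0 m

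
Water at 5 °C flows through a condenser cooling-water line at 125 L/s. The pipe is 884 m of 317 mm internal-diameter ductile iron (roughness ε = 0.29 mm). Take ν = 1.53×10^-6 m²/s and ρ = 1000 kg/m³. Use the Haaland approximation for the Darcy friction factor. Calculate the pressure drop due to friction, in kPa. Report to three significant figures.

V = 4Q/(πD²) = 4·0.125/(π·0.317²) = 1.584 m/s
Re = VD/ν = 1.584·0.317/1.53×10^-6 = 3.28×10^5 → turbulent
ε/D = 0.29/317 = 9.15×10^-4
Haaland: f = 0.02008
h_f = f(L/D)V²/(2g) = 0.02008·(884/0.317)·1.584²/(2·9.81) = 7.161 m
Δp = ρg·h_f = 1000·9.81·7.161 = 70.25 kPa

Δp ≈ 70.2 kPa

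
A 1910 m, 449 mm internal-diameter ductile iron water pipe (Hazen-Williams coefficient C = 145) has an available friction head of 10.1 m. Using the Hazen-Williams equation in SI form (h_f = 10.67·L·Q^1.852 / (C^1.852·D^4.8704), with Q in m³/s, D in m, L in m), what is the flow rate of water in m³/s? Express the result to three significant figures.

Q ≈ 0.290 m³/s

Rearranging: Q = [h_f·C^1.852·D^4.8704 / (10.67·L)]^(1/1.852)
Q = [10.1·145^1.852·0.449^4.8704 / (10.67·1910)]^0.540 = 0.2900 m³/s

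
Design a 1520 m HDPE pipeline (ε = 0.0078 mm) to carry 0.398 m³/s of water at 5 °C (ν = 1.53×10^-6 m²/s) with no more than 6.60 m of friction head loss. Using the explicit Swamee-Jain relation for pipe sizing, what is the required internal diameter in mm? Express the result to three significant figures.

Swamee-Jain (Type III): D = 0.66·[ε^1.25·(LQ²/(gh_f))^4.75 + ν·Q^9.4·(L/(gh_f))^5.2]^0.04
LQ²/(gh_f) = 3.719; L/(gh_f) = 23.48
Term 1 = ε^1.25·(…)^4.75 = 2.11×10^-4; Term 2 = ν·Q^9.4·(…)^5.2 = 0.00356
D = 0.66·(2.11×10^-4 + 0.00356)^0.04 = 0.5279 m = 528 mm
Check: V = 1.82 m/s, Re = 6.27×10^5, f = 0.01285, h_f = 6.23 m ≈ 6.60 m ✓

D ≈ 528 mm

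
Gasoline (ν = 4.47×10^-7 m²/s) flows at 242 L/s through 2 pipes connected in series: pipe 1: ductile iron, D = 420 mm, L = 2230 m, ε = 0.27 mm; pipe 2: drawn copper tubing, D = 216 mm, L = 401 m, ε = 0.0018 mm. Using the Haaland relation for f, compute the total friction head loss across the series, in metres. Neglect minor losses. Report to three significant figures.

Pipe 1: V = 1.747 m/s, Re = 1.64×10^6, ε/D = 6.43×10^-4, f = 0.01794, h_1 = f(L/D)V²/2g = 14.82 m
Pipe 2: V = 6.604 m/s, Re = 3.19×10^6, ε/D = 8.33×10^-6, f = 0.009954, h_2 = f(L/D)V²/2g = 41.08 m
Series → Q common, losses add: H = Σh = 55.89 m

H ≈ 55.9 m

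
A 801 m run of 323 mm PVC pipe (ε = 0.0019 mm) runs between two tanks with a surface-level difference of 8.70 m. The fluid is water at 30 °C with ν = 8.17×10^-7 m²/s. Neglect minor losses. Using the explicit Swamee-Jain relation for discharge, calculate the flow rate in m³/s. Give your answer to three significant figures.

Q ≈ 0.197 m³/s

Swamee-Jain (Type II): Q = -0.965·√(gD⁵h_f/L)·ln[ε/(3.7D) + √(3.17ν²L/(gD³h_f))]
√(gD⁵h_f/L) = √(9.81·0.323⁵·8.70/801) = 0.01935
ε/(3.7D) = 1.59×10^-6; √(3.17ν²L/(gD³h_f)) = 2.43×10^-5
Q = -0.965·0.01935·ln(2.587×10^-5) = 0.1973 m³/s
Check: V = 2.41 m/s, Re = 9.52×10^5, f = 0.01185, h_f = 8.68 m ≈ 8.70 m ✓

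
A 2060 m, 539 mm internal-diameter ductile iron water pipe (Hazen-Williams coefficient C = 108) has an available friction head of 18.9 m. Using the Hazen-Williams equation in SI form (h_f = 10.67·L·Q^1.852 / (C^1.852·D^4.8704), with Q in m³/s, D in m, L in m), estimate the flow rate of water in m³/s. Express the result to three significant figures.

Rearranging: Q = [h_f·C^1.852·D^4.8704 / (10.67·L)]^(1/1.852)
Q = [18.9·108^1.852·0.539^4.8704 / (10.67·2060)]^0.540 = 0.4702 m³/s

Q ≈ 0.470 m³/s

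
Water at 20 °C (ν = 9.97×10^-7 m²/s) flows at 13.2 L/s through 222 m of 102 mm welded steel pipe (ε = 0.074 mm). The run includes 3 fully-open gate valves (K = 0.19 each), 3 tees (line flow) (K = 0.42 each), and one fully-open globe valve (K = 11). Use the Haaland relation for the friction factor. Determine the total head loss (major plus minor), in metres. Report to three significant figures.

V = 4Q/(πD²) = 1.615 m/s; V²/2g = 0.1330 m
Re = 1.65×10^5, ε/D = 7.25×10^-4 → f = 0.02002 (Haaland)
Major: h_f = f(L/D)·V²/2g = 0.02002·2176·0.1330 = 5.795 m
Minor: ΣK = 12.8; h_m = ΣK·V²/2g = 1.706 m
Total H_L = 5.795 + 1.706 = 7.501 m

H_L ≈ 7.50 m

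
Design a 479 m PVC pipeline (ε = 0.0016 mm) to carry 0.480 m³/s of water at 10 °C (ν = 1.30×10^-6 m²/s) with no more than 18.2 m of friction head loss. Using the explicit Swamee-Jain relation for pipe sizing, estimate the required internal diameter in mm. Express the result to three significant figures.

Swamee-Jain (Type III): D = 0.66·[ε^1.25·(LQ²/(gh_f))^4.75 + ν·Q^9.4·(L/(gh_f))^5.2]^0.04
LQ²/(gh_f) = 0.6181; L/(gh_f) = 2.683
Term 1 = ε^1.25·(…)^4.75 = 5.79×10^-9; Term 2 = ν·Q^9.4·(…)^5.2 = 2.22×10^-7
D = 0.66·(5.79×10^-9 + 2.22×10^-7)^0.04 = 0.3580 m = 358 mm
Check: V = 4.77 m/s, Re = 1.31×10^6, f = 0.01123, h_f = 17.4 m ≈ 18.2 m ✓

D ≈ 358 mm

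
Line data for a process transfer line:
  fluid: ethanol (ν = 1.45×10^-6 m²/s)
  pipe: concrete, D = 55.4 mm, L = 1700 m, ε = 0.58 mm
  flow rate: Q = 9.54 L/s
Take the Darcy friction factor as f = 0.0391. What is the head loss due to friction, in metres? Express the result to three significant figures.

h_f ≈ 958 m

V = 4Q/(πD²) = 4·0.00954/(π·0.0554²) = 3.958 m/s
h_f = f(L/D)V²/(2g) = 0.03910·(1700/0.0554)·3.958²/(2·9.81) = 957.8 m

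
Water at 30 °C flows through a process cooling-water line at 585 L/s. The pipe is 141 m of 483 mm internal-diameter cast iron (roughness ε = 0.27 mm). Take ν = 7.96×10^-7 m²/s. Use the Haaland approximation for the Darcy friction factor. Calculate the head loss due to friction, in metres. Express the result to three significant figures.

V = 4Q/(πD²) = 4·0.585/(π·0.483²) = 3.193 m/s
Re = VD/ν = 3.193·0.483/7.96×10^-7 = 1.94×10^6 → turbulent
ε/D = 0.27/483 = 5.59×10^-4
Haaland: f = 0.01737
h_f = f(L/D)V²/(2g) = 0.01737·(141/0.483)·3.193²/(2·9.81) = 2.635 m

h_f ≈ 2.64 m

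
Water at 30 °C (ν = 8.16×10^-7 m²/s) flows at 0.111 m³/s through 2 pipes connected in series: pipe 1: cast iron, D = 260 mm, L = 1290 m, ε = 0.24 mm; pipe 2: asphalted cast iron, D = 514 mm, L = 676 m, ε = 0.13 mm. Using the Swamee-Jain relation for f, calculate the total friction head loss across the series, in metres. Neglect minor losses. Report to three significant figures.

Pipe 1: V = 2.091 m/s, Re = 6.66×10^5, ε/D = 9.23×10^-4, f = 0.01985, h_1 = f(L/D)V²/2g = 21.94 m
Pipe 2: V = 0.5349 m/s, Re = 3.37×10^5, ε/D = 2.53×10^-4, f = 0.01653, h_2 = f(L/D)V²/2g = 0.3171 m
Series → Q common, losses add: H = Σh = 22.25 m

H ≈ 22.3 m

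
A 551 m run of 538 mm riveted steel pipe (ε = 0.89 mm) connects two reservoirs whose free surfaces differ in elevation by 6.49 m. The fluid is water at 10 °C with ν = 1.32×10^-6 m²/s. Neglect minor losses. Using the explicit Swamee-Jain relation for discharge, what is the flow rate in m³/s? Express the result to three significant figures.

Swamee-Jain (Type II): Q = -0.965·√(gD⁵h_f/L)·ln[ε/(3.7D) + √(3.17ν²L/(gD³h_f))]
√(gD⁵h_f/L) = √(9.81·0.538⁵·6.49/551) = 0.07217
ε/(3.7D) = 4.47×10^-4; √(3.17ν²L/(gD³h_f)) = 1.75×10^-5
Q = -0.965·0.07217·ln(4.646×10^-4) = 0.5344 m³/s
Check: V = 2.35 m/s, Re = 9.58×10^5, f = 0.02258, h_f = 6.52 m ≈ 6.49 m ✓

Q ≈ 0.534 m³/s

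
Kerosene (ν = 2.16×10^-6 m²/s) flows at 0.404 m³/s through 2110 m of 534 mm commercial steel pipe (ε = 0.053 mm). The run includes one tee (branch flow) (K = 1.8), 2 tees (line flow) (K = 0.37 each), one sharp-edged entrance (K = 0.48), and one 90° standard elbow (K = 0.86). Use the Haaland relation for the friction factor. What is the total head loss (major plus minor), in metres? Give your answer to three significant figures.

H_L ≈ 10.1 m

V = 4Q/(πD²) = 1.804 m/s; V²/2g = 0.1659 m
Re = 4.46×10^5, ε/D = 9.93×10^-5 → f = 0.01445 (Haaland)
Major: h_f = f(L/D)·V²/2g = 0.01445·3951·0.1659 = 9.470 m
Minor: ΣK = 3.88; h_m = ΣK·V²/2g = 0.6435 m
Total H_L = 9.470 + 0.6435 = 10.11 m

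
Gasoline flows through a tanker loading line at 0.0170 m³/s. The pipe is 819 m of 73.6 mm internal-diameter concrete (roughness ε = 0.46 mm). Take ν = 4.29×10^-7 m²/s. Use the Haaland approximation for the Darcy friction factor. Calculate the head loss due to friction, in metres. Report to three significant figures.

V = 4Q/(πD²) = 4·0.0170/(π·0.0736²) = 3.996 m/s
Re = VD/ν = 3.996·0.0736/4.29×10^-7 = 6.86×10^5 → turbulent
ε/D = 0.46/73.6 = 0.00625
Haaland: f = 0.03270
h_f = f(L/D)V²/(2g) = 0.03270·(819/0.0736)·3.996²/(2·9.81) = 296.1 m

h_f ≈ 296 m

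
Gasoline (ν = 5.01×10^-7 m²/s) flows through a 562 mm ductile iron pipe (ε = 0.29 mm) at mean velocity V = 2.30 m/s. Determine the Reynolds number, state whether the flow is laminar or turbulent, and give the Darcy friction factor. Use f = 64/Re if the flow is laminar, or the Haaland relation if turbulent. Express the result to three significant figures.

Re ≈ 2.58×10^6; turbulent; f ≈ 0.0170

Re = VD/ν = 2.300·0.562/5.01×10^-7 = 2.58×10^6
Re > 4000 → turbulent; ε/D = 5.16×10^-4
Haaland: f = 0.01702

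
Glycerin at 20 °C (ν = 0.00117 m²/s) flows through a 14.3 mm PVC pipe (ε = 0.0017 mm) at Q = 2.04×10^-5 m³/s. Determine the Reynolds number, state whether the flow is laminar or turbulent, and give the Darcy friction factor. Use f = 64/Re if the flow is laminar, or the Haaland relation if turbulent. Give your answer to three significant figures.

V = 4Q/(πD²) = 0.1270 m/s
Re = VD/ν = 0.1270·0.0143/0.00117 = 1.55
Re < 2300 → laminar → f = 64/Re = 41.23

Re ≈ 1.55; laminar; f = 64/Re ≈ 41.2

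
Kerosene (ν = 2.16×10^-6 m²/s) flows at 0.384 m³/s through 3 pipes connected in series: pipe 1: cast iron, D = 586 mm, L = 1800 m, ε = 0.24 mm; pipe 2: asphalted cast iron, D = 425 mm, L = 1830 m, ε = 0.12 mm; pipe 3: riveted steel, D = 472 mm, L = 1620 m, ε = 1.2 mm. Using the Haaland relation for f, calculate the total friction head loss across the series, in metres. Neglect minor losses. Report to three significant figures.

Pipe 1: V = 1.424 m/s, Re = 3.86×10^5, ε/D = 4.10×10^-4, f = 0.01723, h_1 = f(L/D)V²/2g = 5.467 m
Pipe 2: V = 2.707 m/s, Re = 5.33×10^5, ε/D = 2.82×10^-4, f = 0.01595, h_2 = f(L/D)V²/2g = 25.64 m
Pipe 3: V = 2.195 m/s, Re = 4.80×10^5, ε/D = 0.00254, f = 0.02532, h_3 = f(L/D)V²/2g = 21.34 m
Series → Q common, losses add: H = Σh = 52.44 m

H ≈ 52.4 m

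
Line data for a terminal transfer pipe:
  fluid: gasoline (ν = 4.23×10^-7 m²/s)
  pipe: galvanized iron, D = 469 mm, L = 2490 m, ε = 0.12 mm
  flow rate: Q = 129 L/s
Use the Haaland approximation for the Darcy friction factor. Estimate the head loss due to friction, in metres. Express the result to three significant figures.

h_f ≈ 2.31 m

V = 4Q/(πD²) = 4·0.129/(π·0.469²) = 0.7467 m/s
Re = VD/ν = 0.7467·0.469/4.23×10^-7 = 8.28×10^5 → turbulent
ε/D = 0.12/469 = 2.56×10^-4
Haaland: f = 0.01532
h_f = f(L/D)V²/(2g) = 0.01532·(2490/0.469)·0.7467²/(2·9.81) = 2.311 m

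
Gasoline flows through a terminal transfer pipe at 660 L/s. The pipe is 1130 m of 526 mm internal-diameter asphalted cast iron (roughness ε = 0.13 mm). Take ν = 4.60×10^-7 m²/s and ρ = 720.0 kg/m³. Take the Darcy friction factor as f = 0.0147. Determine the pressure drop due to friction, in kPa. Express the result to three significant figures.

Δp ≈ 105 kPa

V = 4Q/(πD²) = 4·0.660/(π·0.526²) = 3.037 m/s
h_f = f(L/D)V²/(2g) = 0.01470·(1130/0.526)·3.037²/(2·9.81) = 14.85 m
Δp = ρg·h_f = 720.0·9.81·14.85 = 104.9 kPa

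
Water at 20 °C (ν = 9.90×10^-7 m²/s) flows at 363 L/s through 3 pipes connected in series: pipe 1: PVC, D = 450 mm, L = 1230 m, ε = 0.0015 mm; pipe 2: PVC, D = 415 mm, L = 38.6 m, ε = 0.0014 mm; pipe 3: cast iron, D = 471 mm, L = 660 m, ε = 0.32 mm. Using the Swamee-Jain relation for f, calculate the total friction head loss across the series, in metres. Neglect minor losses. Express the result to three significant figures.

Pipe 1: V = 2.282 m/s, Re = 1.04×10^6, ε/D = 3.33×10^-6, f = 0.01162, h_1 = f(L/D)V²/2g = 8.434 m
Pipe 2: V = 2.684 m/s, Re = 1.12×10^6, ε/D = 3.37×10^-6, f = 0.01147, h_2 = f(L/D)V²/2g = 0.3917 m
Pipe 3: V = 2.083 m/s, Re = 9.91×10^5, ε/D = 6.79×10^-4, f = 0.01841, h_3 = f(L/D)V²/2g = 5.708 m
Series → Q common, losses add: H = Σh = 14.53 m

H ≈ 14.5 m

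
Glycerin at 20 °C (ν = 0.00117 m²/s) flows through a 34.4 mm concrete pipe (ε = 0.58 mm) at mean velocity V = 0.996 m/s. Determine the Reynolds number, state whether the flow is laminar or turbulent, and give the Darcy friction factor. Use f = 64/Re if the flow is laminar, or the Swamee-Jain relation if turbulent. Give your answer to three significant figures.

Re ≈ 29.3; laminar; f = 64/Re ≈ 2.19

Re = VD/ν = 0.9960·0.0344/0.00117 = 29.3
Re < 2300 → laminar → f = 64/Re = 2.185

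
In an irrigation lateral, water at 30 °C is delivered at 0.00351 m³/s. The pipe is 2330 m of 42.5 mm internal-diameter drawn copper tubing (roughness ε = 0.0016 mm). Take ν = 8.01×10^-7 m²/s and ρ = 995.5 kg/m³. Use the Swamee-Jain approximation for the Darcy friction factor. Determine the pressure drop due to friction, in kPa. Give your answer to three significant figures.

V = 4Q/(πD²) = 4·0.00351/(π·0.0425²) = 2.474 m/s
Re = VD/ν = 2.474·0.0425/8.01×10^-7 = 1.31×10^5 → turbulent
ε/D = 0.0016/42.5 = 3.76×10^-5
Swamee-Jain: f = 0.01716
h_f = f(L/D)V²/(2g) = 0.01716·(2330/0.0425)·2.474²/(2·9.81) = 293.5 m
Δp = ρg·h_f = 995.5·9.81·293.5 = 2866 kPa

Δp ≈ 2870 kPa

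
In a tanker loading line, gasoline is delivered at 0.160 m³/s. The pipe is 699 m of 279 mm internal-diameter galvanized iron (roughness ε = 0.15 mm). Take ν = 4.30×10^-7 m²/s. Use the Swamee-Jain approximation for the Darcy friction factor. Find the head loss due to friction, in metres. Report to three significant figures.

h_f ≈ 15.2 m

V = 4Q/(πD²) = 4·0.160/(π·0.279²) = 2.617 m/s
Re = VD/ν = 2.617·0.279/4.30×10^-7 = 1.70×10^6 → turbulent
ε/D = 0.15/279 = 5.38×10^-4
Swamee-Jain: f = 0.01734
h_f = f(L/D)V²/(2g) = 0.01734·(699/0.279)·2.617²/(2·9.81) = 15.16 m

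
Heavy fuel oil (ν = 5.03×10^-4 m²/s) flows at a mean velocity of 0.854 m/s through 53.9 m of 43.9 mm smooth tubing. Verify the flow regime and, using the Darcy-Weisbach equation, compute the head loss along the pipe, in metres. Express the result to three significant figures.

h_f ≈ 39.2 m

Re = VD/ν = 0.854·0.04390/5.03×10^-4 = 74.5 → laminar (Re < 2300)
f = 64/Re = 0.8587
h_f = f(L/D)V²/(2g) = 0.8587·(53.9/0.04390)·0.854²/(2·9.81) = 39.19 m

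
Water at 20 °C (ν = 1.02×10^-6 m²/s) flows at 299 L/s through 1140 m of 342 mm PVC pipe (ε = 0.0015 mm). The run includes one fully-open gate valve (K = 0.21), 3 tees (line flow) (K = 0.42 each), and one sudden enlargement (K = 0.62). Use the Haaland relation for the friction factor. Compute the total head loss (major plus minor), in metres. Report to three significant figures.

H_L ≈ 21.8 m

V = 4Q/(πD²) = 3.255 m/s; V²/2g = 0.5400 m
Re = 1.09×10^6, ε/D = 4.39×10^-6 → f = 0.01150 (Haaland)
Major: h_f = f(L/D)·V²/2g = 0.01150·3333·0.5400 = 20.69 m
Minor: ΣK = 2.09; h_m = ΣK·V²/2g = 1.129 m
Total H_L = 20.69 + 1.129 = 21.82 m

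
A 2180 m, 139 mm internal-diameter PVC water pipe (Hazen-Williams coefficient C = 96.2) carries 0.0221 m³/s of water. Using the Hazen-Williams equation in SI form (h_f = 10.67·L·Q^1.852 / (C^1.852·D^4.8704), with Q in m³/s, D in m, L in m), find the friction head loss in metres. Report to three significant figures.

h_f = 10.67·2180·0.0221^1.852 / (96.2^1.852·0.139^4.8704) = 63.31 m

h_f ≈ 63.3 m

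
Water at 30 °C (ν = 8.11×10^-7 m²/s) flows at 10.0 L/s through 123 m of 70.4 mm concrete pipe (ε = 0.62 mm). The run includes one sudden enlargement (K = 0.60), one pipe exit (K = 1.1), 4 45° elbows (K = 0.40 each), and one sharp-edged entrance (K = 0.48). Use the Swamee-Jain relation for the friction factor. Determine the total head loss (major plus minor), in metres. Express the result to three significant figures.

V = 4Q/(πD²) = 2.569 m/s; V²/2g = 0.3364 m
Re = 2.23×10^5, ε/D = 0.00881 → f = 0.03677 (Swamee-Jain)
Major: h_f = f(L/D)·V²/2g = 0.03677·1747·0.3364 = 21.61 m
Minor: ΣK = 3.78; h_m = ΣK·V²/2g = 1.272 m
Total H_L = 21.61 + 1.272 = 22.88 m

H_L ≈ 22.9 m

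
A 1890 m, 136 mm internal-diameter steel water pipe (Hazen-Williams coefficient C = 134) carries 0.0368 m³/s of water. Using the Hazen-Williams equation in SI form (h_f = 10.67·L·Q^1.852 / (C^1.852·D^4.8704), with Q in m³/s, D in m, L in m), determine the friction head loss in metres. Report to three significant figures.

h_f = 10.67·1890·0.0368^1.852 / (134^1.852·0.136^4.8704) = 84.96 m

h_f ≈ 85.0 m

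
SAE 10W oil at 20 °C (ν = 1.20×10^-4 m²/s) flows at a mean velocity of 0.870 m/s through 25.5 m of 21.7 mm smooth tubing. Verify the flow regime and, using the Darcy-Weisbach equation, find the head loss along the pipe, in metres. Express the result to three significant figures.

Re = VD/ν = 0.870·0.02170/1.20×10^-4 = 157 → laminar (Re < 2300)
f = 64/Re = 0.4068
h_f = f(L/D)V²/(2g) = 0.4068·(25.5/0.02170)·0.870²/(2·9.81) = 18.44 m

h_f ≈ 18.4 m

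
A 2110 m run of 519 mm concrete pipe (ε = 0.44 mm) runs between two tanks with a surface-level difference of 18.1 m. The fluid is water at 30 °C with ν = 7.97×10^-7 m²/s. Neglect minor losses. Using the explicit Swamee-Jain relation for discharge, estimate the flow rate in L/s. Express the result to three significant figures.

Q ≈ 452 L/s

Swamee-Jain (Type II): Q = -0.965·√(gD⁵h_f/L)·ln[ε/(3.7D) + √(3.17ν²L/(gD³h_f))]
√(gD⁵h_f/L) = √(9.81·0.519⁵·18.1/2110) = 0.05629
ε/(3.7D) = 2.29×10^-4; √(3.17ν²L/(gD³h_f)) = 1.31×10^-5
Q = -0.965·0.05629·ln(2.422×10^-4) = 0.4523 m³/s
Check: V = 2.14 m/s, Re = 1.39×10^6, f = 0.01920, h_f = 18.2 m ≈ 18.1 m ✓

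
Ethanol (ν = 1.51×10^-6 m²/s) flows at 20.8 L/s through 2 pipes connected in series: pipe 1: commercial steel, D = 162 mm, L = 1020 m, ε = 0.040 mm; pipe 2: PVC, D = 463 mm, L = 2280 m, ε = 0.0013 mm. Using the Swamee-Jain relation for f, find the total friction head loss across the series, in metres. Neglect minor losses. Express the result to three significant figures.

H ≈ 6.29 m

Pipe 1: V = 1.009 m/s, Re = 1.08×10^5, ε/D = 2.47×10^-4, f = 0.01900, h_1 = f(L/D)V²/2g = 6.208 m
Pipe 2: V = 0.1235 m/s, Re = 3.79×10^4, ε/D = 2.81×10^-6, f = 0.02213, h_2 = f(L/D)V²/2g = 0.08478 m
Series → Q common, losses add: H = Σh = 6.293 m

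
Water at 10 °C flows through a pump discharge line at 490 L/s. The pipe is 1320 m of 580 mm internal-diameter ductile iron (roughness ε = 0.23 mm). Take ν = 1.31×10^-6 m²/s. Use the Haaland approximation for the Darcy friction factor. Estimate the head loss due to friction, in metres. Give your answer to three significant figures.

h_f ≈ 6.59 m

V = 4Q/(πD²) = 4·0.490/(π·0.580²) = 1.855 m/s
Re = VD/ν = 1.855·0.580/1.31×10^-6 = 8.21×10^5 → turbulent
ε/D = 0.23/580 = 3.97×10^-4
Haaland: f = 0.01652
h_f = f(L/D)V²/(2g) = 0.01652·(1320/0.580)·1.855²/(2·9.81) = 6.591 m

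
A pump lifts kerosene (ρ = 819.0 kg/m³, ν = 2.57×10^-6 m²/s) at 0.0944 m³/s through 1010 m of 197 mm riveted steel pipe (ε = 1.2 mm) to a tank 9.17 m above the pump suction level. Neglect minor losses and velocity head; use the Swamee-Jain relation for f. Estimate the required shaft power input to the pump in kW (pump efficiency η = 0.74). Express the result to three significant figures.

V = 4Q/(πD²) = 3.097 m/s; Re = 2.37×10^5; ε/D = 0.00609; f = 0.03277
h_f = f(L/D)V²/2g = 82.14 m
Total head H = z + h_f = 9.17 + 82.14 = 91.31 m
P_hyd = ρgQH = 819.0·9.81·0.0944·91.31 = 69.25 kW
P_shaft = P_hyd/η = 69.25/0.74 = 93.58 kW

P_shaft ≈ 93.6 kW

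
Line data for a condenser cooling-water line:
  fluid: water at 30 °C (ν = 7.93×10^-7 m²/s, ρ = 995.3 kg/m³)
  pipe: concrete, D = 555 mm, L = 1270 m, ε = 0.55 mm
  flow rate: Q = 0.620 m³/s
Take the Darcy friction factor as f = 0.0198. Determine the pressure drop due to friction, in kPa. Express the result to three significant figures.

Δp ≈ 148 kPa

V = 4Q/(πD²) = 4·0.620/(π·0.555²) = 2.563 m/s
h_f = f(L/D)V²/(2g) = 0.01980·(1270/0.555)·2.563²/(2·9.81) = 15.17 m
Δp = ρg·h_f = 995.3·9.81·15.17 = 148.1 kPa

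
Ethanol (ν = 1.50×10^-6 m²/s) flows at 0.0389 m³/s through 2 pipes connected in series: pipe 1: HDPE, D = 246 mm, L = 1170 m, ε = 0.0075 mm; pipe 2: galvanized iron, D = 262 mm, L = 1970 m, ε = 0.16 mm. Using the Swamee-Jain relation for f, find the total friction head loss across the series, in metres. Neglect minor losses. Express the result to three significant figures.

H ≈ 6.83 m

Pipe 1: V = 0.8184 m/s, Re = 1.34×10^5, ε/D = 3.05×10^-5, f = 0.01703, h_1 = f(L/D)V²/2g = 2.766 m
Pipe 2: V = 0.7215 m/s, Re = 1.26×10^5, ε/D = 6.11×10^-4, f = 0.02035, h_2 = f(L/D)V²/2g = 4.060 m
Series → Q common, losses add: H = Σh = 6.825 m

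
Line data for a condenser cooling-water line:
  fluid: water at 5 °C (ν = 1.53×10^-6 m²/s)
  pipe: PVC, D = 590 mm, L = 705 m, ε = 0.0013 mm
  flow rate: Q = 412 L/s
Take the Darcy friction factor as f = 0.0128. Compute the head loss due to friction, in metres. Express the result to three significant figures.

h_f ≈ 1.77 m

V = 4Q/(πD²) = 4·0.412/(π·0.590²) = 1.507 m/s
h_f = f(L/D)V²/(2g) = 0.01280·(705/0.590)·1.507²/(2·9.81) = 1.770 m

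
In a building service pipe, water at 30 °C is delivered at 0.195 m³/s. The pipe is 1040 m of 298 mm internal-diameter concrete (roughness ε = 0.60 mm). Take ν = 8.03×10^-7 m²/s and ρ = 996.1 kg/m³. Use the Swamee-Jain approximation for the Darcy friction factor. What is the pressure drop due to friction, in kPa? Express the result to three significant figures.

V = 4Q/(πD²) = 4·0.195/(π·0.298²) = 2.796 m/s
Re = VD/ν = 2.796·0.298/8.03×10^-7 = 1.04×10^6 → turbulent
ε/D = 0.60/298 = 0.00201
Swamee-Jain: f = 0.02371
h_f = f(L/D)V²/(2g) = 0.02371·(1040/0.298)·2.796²/(2·9.81) = 32.97 m
Δp = ρg·h_f = 996.1·9.81·32.97 = 322.2 kPa

Δp ≈ 322 kPa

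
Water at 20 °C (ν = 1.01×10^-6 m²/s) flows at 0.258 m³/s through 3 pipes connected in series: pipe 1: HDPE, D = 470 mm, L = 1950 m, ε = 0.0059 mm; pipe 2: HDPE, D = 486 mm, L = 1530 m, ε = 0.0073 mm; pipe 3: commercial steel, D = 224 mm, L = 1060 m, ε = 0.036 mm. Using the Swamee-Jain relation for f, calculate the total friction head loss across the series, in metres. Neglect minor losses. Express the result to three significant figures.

Pipe 1: V = 1.487 m/s, Re = 6.92×10^5, ε/D = 1.26×10^-5, f = 0.01261, h_1 = f(L/D)V²/2g = 5.895 m
Pipe 2: V = 1.391 m/s, Re = 6.69×10^5, ε/D = 1.50×10^-5, f = 0.01272, h_2 = f(L/D)V²/2g = 3.948 m
Pipe 3: V = 6.547 m/s, Re = 1.45×10^6, ε/D = 1.61×10^-4, f = 0.01402, h_3 = f(L/D)V²/2g = 144.9 m
Series → Q common, losses add: H = Σh = 154.7 m

H ≈ 155 m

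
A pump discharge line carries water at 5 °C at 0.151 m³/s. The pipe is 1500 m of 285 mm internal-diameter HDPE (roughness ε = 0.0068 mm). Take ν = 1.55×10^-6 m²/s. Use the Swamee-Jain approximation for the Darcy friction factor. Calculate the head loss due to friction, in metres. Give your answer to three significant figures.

h_f ≈ 20.7 m

V = 4Q/(πD²) = 4·0.151/(π·0.285²) = 2.367 m/s
Re = VD/ν = 2.367·0.285/1.55×10^-6 = 4.35×10^5 → turbulent
ε/D = 0.0068/285 = 2.39×10^-5
Swamee-Jain: f = 0.01377
h_f = f(L/D)V²/(2g) = 0.01377·(1500/0.285)·2.367²/(2·9.81) = 20.69 m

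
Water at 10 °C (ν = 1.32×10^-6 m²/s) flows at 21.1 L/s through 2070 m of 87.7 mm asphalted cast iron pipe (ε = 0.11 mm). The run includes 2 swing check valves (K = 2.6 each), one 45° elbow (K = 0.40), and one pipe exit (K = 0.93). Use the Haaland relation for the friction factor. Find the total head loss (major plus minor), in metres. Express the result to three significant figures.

V = 4Q/(πD²) = 3.493 m/s; V²/2g = 0.6219 m
Re = 2.32×10^5, ε/D = 0.00125 → f = 0.02174 (Haaland)
Major: h_f = f(L/D)·V²/2g = 0.02174·23603·0.6219 = 319.0 m
Minor: ΣK = 6.53; h_m = ΣK·V²/2g = 4.061 m
Total H_L = 319.0 + 4.061 = 323.1 m

H_L ≈ 323 m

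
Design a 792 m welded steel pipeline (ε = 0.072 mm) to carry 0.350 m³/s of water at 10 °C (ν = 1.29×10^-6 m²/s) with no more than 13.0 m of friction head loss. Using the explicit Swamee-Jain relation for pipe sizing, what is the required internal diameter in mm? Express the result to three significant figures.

Swamee-Jain (Type III): D = 0.66·[ε^1.25·(LQ²/(gh_f))^4.75 + ν·Q^9.4·(L/(gh_f))^5.2]^0.04
LQ²/(gh_f) = 0.7608; L/(gh_f) = 6.210
Term 1 = ε^1.25·(…)^4.75 = 1.81×10^-6; Term 2 = ν·Q^9.4·(…)^5.2 = 8.89×10^-7
D = 0.66·(1.81×10^-6 + 8.89×10^-7)^0.04 = 0.3952 m = 395 mm
Check: V = 2.85 m/s, Re = 8.74×10^5, f = 0.01469, h_f = 12.2 m ≈ 13.0 m ✓

D ≈ 395 mm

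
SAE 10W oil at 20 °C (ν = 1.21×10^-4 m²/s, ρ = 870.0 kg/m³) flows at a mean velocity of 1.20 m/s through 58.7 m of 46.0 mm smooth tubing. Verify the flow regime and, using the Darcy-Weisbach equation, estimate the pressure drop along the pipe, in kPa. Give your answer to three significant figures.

Re = VD/ν = 1.20·0.04600/1.21×10^-4 = 456 → laminar (Re < 2300)
f = 64/Re = 0.1403
h_f = f(L/D)V²/(2g) = 0.1403·(58.7/0.04600)·1.20²/(2·9.81) = 13.14 m
Δp = ρg·h_f = 870.0·9.81·13.14 = 112.1 kPa

Δp ≈ 112 kPa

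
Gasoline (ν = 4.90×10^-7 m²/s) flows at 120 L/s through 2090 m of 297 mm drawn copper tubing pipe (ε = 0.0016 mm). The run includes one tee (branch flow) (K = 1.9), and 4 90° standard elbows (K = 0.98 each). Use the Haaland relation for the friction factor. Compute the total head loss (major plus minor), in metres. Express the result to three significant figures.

V = 4Q/(πD²) = 1.732 m/s; V²/2g = 0.1529 m
Re = 1.05×10^6, ε/D = 5.39×10^-6 → f = 0.01159 (Haaland)
Major: h_f = f(L/D)·V²/2g = 0.01159·7037·0.1529 = 12.47 m
Minor: ΣK = 5.82; h_m = ΣK·V²/2g = 0.8900 m
Total H_L = 12.47 + 0.8900 = 13.36 m

H_L ≈ 13.4 m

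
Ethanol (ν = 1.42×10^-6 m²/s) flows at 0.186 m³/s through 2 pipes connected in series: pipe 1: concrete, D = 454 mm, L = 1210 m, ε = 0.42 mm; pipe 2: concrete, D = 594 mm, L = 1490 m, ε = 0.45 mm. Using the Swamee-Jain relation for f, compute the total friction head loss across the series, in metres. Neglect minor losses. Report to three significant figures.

H ≈ 4.77 m

Pipe 1: V = 1.149 m/s, Re = 3.67×10^5, ε/D = 9.25×10^-4, f = 0.02025, h_1 = f(L/D)V²/2g = 3.631 m
Pipe 2: V = 0.6712 m/s, Re = 2.81×10^5, ε/D = 7.58×10^-4, f = 0.01974, h_2 = f(L/D)V²/2g = 1.137 m
Series → Q common, losses add: H = Σh = 4.768 m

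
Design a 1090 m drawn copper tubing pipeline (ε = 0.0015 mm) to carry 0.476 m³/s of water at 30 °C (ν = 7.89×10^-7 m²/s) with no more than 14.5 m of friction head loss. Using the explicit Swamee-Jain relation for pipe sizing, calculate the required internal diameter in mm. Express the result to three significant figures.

D ≈ 435 mm

Swamee-Jain (Type III): D = 0.66·[ε^1.25·(LQ²/(gh_f))^4.75 + ν·Q^9.4·(L/(gh_f))^5.2]^0.04
LQ²/(gh_f) = 1.736; L/(gh_f) = 7.663
Term 1 = ε^1.25·(…)^4.75 = 7.21×10^-7; Term 2 = ν·Q^9.4·(…)^5.2 = 2.92×10^-5
D = 0.66·(7.21×10^-7 + 2.92×10^-5)^0.04 = 0.4351 m = 435 mm
Check: V = 3.20 m/s, Re = 1.77×10^6, f = 0.01070, h_f = 14.0 m ≈ 14.5 m ✓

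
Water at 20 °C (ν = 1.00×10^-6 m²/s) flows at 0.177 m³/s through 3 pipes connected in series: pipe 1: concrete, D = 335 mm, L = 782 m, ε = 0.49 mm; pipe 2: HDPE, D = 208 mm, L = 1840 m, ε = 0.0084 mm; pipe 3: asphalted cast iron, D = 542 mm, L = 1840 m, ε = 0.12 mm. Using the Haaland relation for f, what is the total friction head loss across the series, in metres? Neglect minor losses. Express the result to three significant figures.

H ≈ 162 m

Pipe 1: V = 2.008 m/s, Re = 6.73×10^5, ε/D = 0.00146, f = 0.02193, h_1 = f(L/D)V²/2g = 10.52 m
Pipe 2: V = 5.209 m/s, Re = 1.08×10^6, ε/D = 4.04×10^-5, f = 0.01223, h_2 = f(L/D)V²/2g = 149.6 m
Pipe 3: V = 0.7672 m/s, Re = 4.16×10^5, ε/D = 2.21×10^-4, f = 0.01572, h_3 = f(L/D)V²/2g = 1.601 m
Series → Q common, losses add: H = Σh = 161.8 m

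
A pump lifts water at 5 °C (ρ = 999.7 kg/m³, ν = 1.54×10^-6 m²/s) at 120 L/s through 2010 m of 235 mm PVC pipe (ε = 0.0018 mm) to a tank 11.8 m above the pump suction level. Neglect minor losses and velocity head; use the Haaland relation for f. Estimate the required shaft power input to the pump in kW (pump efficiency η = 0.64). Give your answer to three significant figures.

P_shaft ≈ 105 kW

V = 4Q/(πD²) = 2.767 m/s; Re = 4.22×10^5; ε/D = 7.66×10^-6; f = 0.01354
h_f = f(L/D)V²/2g = 45.19 m
Total head H = z + h_f = 11.8 + 45.19 = 56.99 m
P_hyd = ρgQH = 999.7·9.81·0.120·56.99 = 67.07 kW
P_shaft = P_hyd/η = 67.07/0.64 = 104.8 kW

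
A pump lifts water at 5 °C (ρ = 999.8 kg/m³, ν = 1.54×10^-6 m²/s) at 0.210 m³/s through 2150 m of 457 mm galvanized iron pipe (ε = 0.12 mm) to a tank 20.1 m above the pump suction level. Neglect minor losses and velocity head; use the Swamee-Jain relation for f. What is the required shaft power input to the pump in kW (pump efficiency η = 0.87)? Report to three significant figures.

V = 4Q/(πD²) = 1.280 m/s; Re = 3.80×10^5; ε/D = 2.63×10^-4; f = 0.01643
h_f = f(L/D)V²/2g = 6.456 m
Total head H = z + h_f = 20.1 + 6.456 = 26.56 m
P_hyd = ρgQH = 999.8·9.81·0.210·26.56 = 54.70 kW
P_shaft = P_hyd/η = 54.70/0.87 = 62.87 kW

P_shaft ≈ 62.9 kW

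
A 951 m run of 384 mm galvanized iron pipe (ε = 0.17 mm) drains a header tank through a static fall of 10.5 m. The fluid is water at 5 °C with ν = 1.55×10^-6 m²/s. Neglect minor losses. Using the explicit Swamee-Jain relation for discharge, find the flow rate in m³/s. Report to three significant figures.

Swamee-Jain (Type II): Q = -0.965·√(gD⁵h_f/L)·ln[ε/(3.7D) + √(3.17ν²L/(gD³h_f))]
√(gD⁵h_f/L) = √(9.81·0.384⁵·10.5/951) = 0.03007
ε/(3.7D) = 1.20×10^-4; √(3.17ν²L/(gD³h_f)) = 3.52×10^-5
Q = -0.965·0.03007·ln(1.549×10^-4) = 0.2546 m³/s
Check: V = 2.20 m/s, Re = 5.45×10^5, f = 0.01733, h_f = 10.6 m ≈ 10.5 m ✓

Q ≈ 0.255 m³/s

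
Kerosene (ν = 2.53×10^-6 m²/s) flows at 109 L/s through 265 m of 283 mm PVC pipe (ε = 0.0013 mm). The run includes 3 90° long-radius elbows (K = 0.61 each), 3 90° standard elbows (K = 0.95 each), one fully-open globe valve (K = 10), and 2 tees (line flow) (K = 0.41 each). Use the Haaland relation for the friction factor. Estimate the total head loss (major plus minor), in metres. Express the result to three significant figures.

V = 4Q/(πD²) = 1.733 m/s; V²/2g = 0.1530 m
Re = 1.94×10^5, ε/D = 4.59×10^-6 → f = 0.01562 (Haaland)
Major: h_f = f(L/D)·V²/2g = 0.01562·936.4·0.1530 = 2.239 m
Minor: ΣK = 15.5; h_m = ΣK·V²/2g = 2.372 m
Total H_L = 2.239 + 2.372 = 4.611 m

H_L ≈ 4.61 m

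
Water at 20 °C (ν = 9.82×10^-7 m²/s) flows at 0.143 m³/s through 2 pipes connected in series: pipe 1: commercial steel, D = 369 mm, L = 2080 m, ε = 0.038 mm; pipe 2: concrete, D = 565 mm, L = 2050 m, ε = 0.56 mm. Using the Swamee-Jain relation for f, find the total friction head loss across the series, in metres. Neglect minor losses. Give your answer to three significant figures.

Pipe 1: V = 1.337 m/s, Re = 5.02×10^5, ε/D = 1.03×10^-4, f = 0.01449, h_1 = f(L/D)V²/2g = 7.446 m
Pipe 2: V = 0.5704 m/s, Re = 3.28×10^5, ε/D = 9.91×10^-4, f = 0.02063, h_2 = f(L/D)V²/2g = 1.241 m
Series → Q common, losses add: H = Σh = 8.687 m

H ≈ 8.69 m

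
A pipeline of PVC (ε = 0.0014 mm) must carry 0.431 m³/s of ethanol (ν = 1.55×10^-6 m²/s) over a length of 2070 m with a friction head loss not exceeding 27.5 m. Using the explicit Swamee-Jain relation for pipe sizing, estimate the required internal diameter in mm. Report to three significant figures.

Swamee-Jain (Type III): D = 0.66·[ε^1.25·(LQ²/(gh_f))^4.75 + ν·Q^9.4·(L/(gh_f))^5.2]^0.04
LQ²/(gh_f) = 1.425; L/(gh_f) = 7.673
Term 1 = ε^1.25·(…)^4.75 = 2.59×10^-7; Term 2 = ν·Q^9.4·(…)^5.2 = 2.27×10^-5
D = 0.66·(2.59×10^-7 + 2.27×10^-5)^0.04 = 0.4305 m = 431 mm
Check: V = 2.96 m/s, Re = 8.22×10^5, f = 0.01207, h_f = 25.9 m ≈ 27.5 m ✓

D ≈ 431 mm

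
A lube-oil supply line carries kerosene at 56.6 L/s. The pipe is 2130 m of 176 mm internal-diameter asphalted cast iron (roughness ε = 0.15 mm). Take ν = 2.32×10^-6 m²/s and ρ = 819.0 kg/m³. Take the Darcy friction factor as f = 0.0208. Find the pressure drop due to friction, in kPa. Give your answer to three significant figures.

V = 4Q/(πD²) = 4·0.0566/(π·0.176²) = 2.326 m/s
h_f = f(L/D)V²/(2g) = 0.02080·(2130/0.176)·2.326²/(2·9.81) = 69.44 m
Δp = ρg·h_f = 819.0·9.81·69.44 = 557.9 kPa

Δp ≈ 558 kPa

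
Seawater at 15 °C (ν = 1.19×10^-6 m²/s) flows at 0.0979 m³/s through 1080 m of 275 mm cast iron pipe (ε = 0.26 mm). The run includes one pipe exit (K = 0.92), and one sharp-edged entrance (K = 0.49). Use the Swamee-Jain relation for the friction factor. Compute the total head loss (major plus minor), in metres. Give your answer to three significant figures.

H_L ≈ 11.2 m

V = 4Q/(πD²) = 1.648 m/s; V²/2g = 0.1385 m
Re = 3.81×10^5, ε/D = 9.45×10^-4 → f = 0.02031 (Swamee-Jain)
Major: h_f = f(L/D)·V²/2g = 0.02031·3927·0.1385 = 11.04 m
Minor: ΣK = 1.41; h_m = ΣK·V²/2g = 0.1952 m
Total H_L = 11.04 + 0.1952 = 11.24 m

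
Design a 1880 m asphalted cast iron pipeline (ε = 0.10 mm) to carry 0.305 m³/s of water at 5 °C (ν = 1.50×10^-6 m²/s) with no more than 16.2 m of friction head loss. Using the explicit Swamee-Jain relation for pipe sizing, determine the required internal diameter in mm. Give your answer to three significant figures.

D ≈ 431 mm

Swamee-Jain (Type III): D = 0.66·[ε^1.25·(LQ²/(gh_f))^4.75 + ν·Q^9.4·(L/(gh_f))^5.2]^0.04
LQ²/(gh_f) = 1.100; L/(gh_f) = 11.83
Term 1 = ε^1.25·(…)^4.75 = 1.58×10^-5; Term 2 = ν·Q^9.4·(…)^5.2 = 8.09×10^-6
D = 0.66·(1.58×10^-5 + 8.09×10^-6)^0.04 = 0.4312 m = 431 mm
Check: V = 2.09 m/s, Re = 6.00×10^5, f = 0.01559, h_f = 15.1 m ≈ 16.2 m ✓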